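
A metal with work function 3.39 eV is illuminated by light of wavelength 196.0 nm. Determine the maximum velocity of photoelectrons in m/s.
1.0162e+06 m/s

First, find the maximum kinetic energy:
E_photon = hc/λ = 6.3257 eV
KE_max = E_photon - φ = 6.3257 - 3.39 = 2.9357 eV

Convert to Joules: KE_max = 2.9357 × 1.602×10⁻¹⁹ J = 4.7035e-19 J

Then use KE = ½mv² to find velocity:
v = √(2·KE/m) = √(2 × 4.7035e-19 J / 9.109e-31 kg)
v = 1.0162e+06 m/s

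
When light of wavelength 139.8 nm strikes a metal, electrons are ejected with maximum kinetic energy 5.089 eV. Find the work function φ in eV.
3.78 eV

From Einstein's photoelectric equation: KE_max = hf - φ = hc/λ - φ

Rearranging for φ:
φ = hc/λ - KE_max

Calculate photon energy:
E_photon = hc/λ = 8.8687 eV

Therefore:
φ = 8.8687 - 5.089 = 3.78 eV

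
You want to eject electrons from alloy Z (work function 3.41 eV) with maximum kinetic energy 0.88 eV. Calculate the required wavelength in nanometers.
289.01 nm

From Einstein's equation: KE_max = hc/λ - φ

Rearranging for λ:
hc/λ = KE_max + φ
λ = hc/(KE_max + φ)

Required photon energy:
E_photon = KE_max + φ = 0.88 + 3.41 = 4.29 eV

Required wavelength:
λ = hc/E_photon = (6.626×10⁻³⁴)(3×10⁸) / (4.29 × 1.602×10⁻¹⁹)
λ = 289.01 nm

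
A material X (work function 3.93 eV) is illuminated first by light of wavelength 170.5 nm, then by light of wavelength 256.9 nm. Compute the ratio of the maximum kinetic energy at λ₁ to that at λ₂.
3.7290

Using Einstein's equation: KE_max = hc/λ - φ

For λ₁ = 170.5 nm:
E₁ = hc/λ₁ = 7.2718 eV
KE₁ = E₁ - φ = 7.2718 - 3.93 = 3.3418 eV

For λ₂ = 256.9 nm:
E₂ = hc/λ₂ = 4.8262 eV
KE₂ = E₂ - φ = 4.8262 - 3.93 = 0.8962 eV

Ratio: KE₁/KE₂ = 3.3418/0.8962 = 3.7290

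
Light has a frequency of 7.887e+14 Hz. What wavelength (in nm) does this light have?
380.11 nm

Using the wave equation: c = fλ

Solving for wavelength:
λ = c/f = (3×10⁸ m/s) / (7.887e+14 Hz)
λ = 380.11 nm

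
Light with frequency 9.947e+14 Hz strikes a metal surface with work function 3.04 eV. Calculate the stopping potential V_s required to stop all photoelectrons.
1.0737 V

The stopping potential V_s satisfies: eV_s = KE_max

First, find KE_max using Einstein's equation:
E_photon = hf = (6.626×10⁻³⁴ J·s)(9.947e+14 Hz) = 4.1137 eV
KE_max = E_photon - φ = 4.1137 - 3.04 = 1.0737 eV

Since eV_s = KE_max:
V_s = KE_max/e = 1.0737 V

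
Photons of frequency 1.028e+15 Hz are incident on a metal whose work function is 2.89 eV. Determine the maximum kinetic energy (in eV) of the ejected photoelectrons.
1.3615 eV

Using Einstein's photoelectric equation: KE_max = hf - φ

First, calculate the photon energy:
E_photon = hf = (6.626×10⁻³⁴ J·s)(1.028e+15 Hz)
E_photon = 4.2515 eV

Then, the maximum kinetic energy:
KE_max = E_photon - φ = 4.2515 eV - 2.89 eV = 1.3615 eV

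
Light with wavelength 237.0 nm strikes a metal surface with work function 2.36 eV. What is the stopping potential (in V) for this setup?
2.8714 V

The stopping potential V_s satisfies: eV_s = KE_max

First, find KE_max using Einstein's equation:
E_photon = hc/λ = 5.2314 eV
KE_max = E_photon - φ = 5.2314 - 2.36 = 2.8714 eV

Since eV_s = KE_max:
V_s = KE_max/e = 2.8714 V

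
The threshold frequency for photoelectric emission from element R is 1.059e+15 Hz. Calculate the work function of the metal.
4.38 eV

At the threshold frequency, photon energy equals work function:
φ = hf₀

Calculating:
φ = (6.626×10⁻³⁴ J·s)(1.059e+15 Hz)
φ = 4.38 eV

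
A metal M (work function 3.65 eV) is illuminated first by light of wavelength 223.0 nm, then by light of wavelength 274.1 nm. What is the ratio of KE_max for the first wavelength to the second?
2.1869

Using Einstein's equation: KE_max = hc/λ - φ

For λ₁ = 223.0 nm:
E₁ = hc/λ₁ = 5.5598 eV
KE₁ = E₁ - φ = 5.5598 - 3.65 = 1.9098 eV

For λ₂ = 274.1 nm:
E₂ = hc/λ₂ = 4.5233 eV
KE₂ = E₂ - φ = 4.5233 - 3.65 = 0.8733 eV

Ratio: KE₁/KE₂ = 1.9098/0.8733 = 2.1869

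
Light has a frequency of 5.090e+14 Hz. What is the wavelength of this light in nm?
588.98 nm

Using the wave equation: c = fλ

Solving for wavelength:
λ = c/f = (3×10⁸ m/s) / (5.090e+14 Hz)
λ = 588.98 nm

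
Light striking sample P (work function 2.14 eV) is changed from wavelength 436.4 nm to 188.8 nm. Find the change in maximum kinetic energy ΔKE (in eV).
3.7259 eV

Using Einstein's equation: KE_max = hc/λ - φ

For λ₁ = 436.4 nm:
KE₁ = hc/λ₁ - φ = 2.8411 - 2.14 = 0.7011 eV

For λ₂ = 188.8 nm:
KE₂ = hc/λ₂ - φ = 6.5670 - 2.14 = 4.4270 eV

Change in KE:
ΔKE = KE₂ - KE₁ = 4.4270 - 0.7011 = 3.7259 eV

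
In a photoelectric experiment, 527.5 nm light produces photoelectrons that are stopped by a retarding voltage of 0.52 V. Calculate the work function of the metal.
1.83 eV

The stopping potential gives the maximum kinetic energy: KE_max = eV_s = 0.52 eV

From Einstein's photoelectric equation: KE_max = hc/λ - φ
Rearranging: φ = hc/λ - KE_max

Calculate photon energy:
E_photon = hc/λ = (6.626×10⁻³⁴ J·s)(3×10⁸ m/s) / (527.5×10⁻⁹ m) = 2.3504 eV

Therefore:
φ = 2.3504 - 0.52 = 1.83 eV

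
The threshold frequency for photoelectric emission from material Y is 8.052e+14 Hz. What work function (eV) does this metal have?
3.33 eV

At the threshold frequency, photon energy equals work function:
φ = hf₀

Calculating:
φ = (6.626×10⁻³⁴ J·s)(8.052e+14 Hz)
φ = 3.33 eV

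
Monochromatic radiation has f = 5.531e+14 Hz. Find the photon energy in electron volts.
2.2874 eV

Using E = hf:

E = hf = (6.626×10⁻³⁴ J·s)(5.531e+14 Hz)
E = 2.2874 eV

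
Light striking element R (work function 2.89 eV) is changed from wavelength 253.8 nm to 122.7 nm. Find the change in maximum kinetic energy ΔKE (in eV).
5.2195 eV

Using Einstein's equation: KE_max = hc/λ - φ

For λ₁ = 253.8 nm:
KE₁ = hc/λ₁ - φ = 4.8851 - 2.89 = 1.9951 eV

For λ₂ = 122.7 nm:
KE₂ = hc/λ₂ - φ = 10.1047 - 2.89 = 7.2147 eV

Change in KE:
ΔKE = KE₂ - KE₁ = 7.2147 - 1.9951 = 5.2195 eV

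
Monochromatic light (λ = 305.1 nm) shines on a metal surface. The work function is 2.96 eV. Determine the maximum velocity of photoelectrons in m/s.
6.2310e+05 m/s

First, find the maximum kinetic energy:
E_photon = hc/λ = 4.0637 eV
KE_max = E_photon - φ = 4.0637 - 2.96 = 1.1037 eV

Convert to Joules: KE_max = 1.1037 × 1.602×10⁻¹⁹ J = 1.7684e-19 J

Then use KE = ½mv² to find velocity:
v = √(2·KE/m) = √(2 × 1.7684e-19 J / 9.109e-31 kg)
v = 6.2310e+05 m/s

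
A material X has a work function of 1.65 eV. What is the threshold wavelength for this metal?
751.42 nm

The threshold wavelength is when the photon energy equals the work function:
hc/λ₀ = φ

Solving for λ₀:
λ₀ = hc/φ = (6.626×10⁻³⁴ J·s)(3×10⁸ m/s) / (1.65 eV × 1.602×10⁻¹⁹ J/eV)
λ₀ = 751.42 nm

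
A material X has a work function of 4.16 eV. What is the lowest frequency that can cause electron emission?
1.0059e+15 Hz

The threshold frequency is when the photon energy equals the work function:
hf₀ = φ

Solving for f₀:
f₀ = φ/h = (4.16 eV × 1.602×10⁻¹⁹ J/eV) / (6.626×10⁻³⁴ J·s)
f₀ = 1.0059e+15 Hz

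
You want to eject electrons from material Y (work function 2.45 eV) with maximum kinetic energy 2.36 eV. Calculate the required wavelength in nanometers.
257.76 nm

From Einstein's equation: KE_max = hc/λ - φ

Rearranging for λ:
hc/λ = KE_max + φ
λ = hc/(KE_max + φ)

Required photon energy:
E_photon = KE_max + φ = 2.36 + 2.45 = 4.81 eV

Required wavelength:
λ = hc/E_photon = (6.626×10⁻³⁴)(3×10⁸) / (4.81 × 1.602×10⁻¹⁹)
λ = 257.76 nm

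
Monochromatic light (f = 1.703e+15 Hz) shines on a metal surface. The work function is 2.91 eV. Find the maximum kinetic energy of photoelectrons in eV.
4.1330 eV

Using Einstein's photoelectric equation: KE_max = hf - φ

First, calculate the photon energy:
E_photon = hf = (6.626×10⁻³⁴ J·s)(1.703e+15 Hz)
E_photon = 7.0430 eV

Then, the maximum kinetic energy:
KE_max = E_photon - φ = 7.0430 eV - 2.91 eV = 4.1330 eV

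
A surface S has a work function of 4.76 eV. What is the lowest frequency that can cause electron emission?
1.1510e+15 Hz

The threshold frequency is when the photon energy equals the work function:
hf₀ = φ

Solving for f₀:
f₀ = φ/h = (4.76 eV × 1.602×10⁻¹⁹ J/eV) / (6.626×10⁻³⁴ J·s)
f₀ = 1.1510e+15 Hz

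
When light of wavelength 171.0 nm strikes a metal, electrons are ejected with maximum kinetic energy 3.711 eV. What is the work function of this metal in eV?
3.54 eV

From Einstein's photoelectric equation: KE_max = hf - φ = hc/λ - φ

Rearranging for φ:
φ = hc/λ - KE_max

Calculate photon energy:
E_photon = hc/λ = 7.2505 eV

Therefore:
φ = 7.2505 - 3.711 = 3.54 eV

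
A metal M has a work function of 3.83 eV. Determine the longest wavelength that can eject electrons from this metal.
323.72 nm

The threshold wavelength is when the photon energy equals the work function:
hc/λ₀ = φ

Solving for λ₀:
λ₀ = hc/φ = (6.626×10⁻³⁴ J·s)(3×10⁸ m/s) / (3.83 eV × 1.602×10⁻¹⁹ J/eV)
λ₀ = 323.72 nm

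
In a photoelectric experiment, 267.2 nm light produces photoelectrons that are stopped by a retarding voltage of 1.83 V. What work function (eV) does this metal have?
2.81 eV

The stopping potential gives the maximum kinetic energy: KE_max = eV_s = 1.83 eV

From Einstein's photoelectric equation: KE_max = hc/λ - φ
Rearranging: φ = hc/λ - KE_max

Calculate photon energy:
E_photon = hc/λ = (6.626×10⁻³⁴ J·s)(3×10⁸ m/s) / (267.2×10⁻⁹ m) = 4.6401 eV

Therefore:
φ = 4.6401 - 1.83 = 2.81 eV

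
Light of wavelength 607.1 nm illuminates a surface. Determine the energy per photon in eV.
2.0422 eV

Using E = hf = hc/λ:

E = hc/λ = (6.626×10⁻³⁴ J·s)(3×10⁸ m/s) / (607.1×10⁻⁹ m)
E = 2.0422 eV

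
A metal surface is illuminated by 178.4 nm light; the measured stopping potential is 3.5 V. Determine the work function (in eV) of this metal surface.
3.45 eV

The stopping potential gives the maximum kinetic energy: KE_max = eV_s = 3.5 eV

From Einstein's photoelectric equation: KE_max = hc/λ - φ
Rearranging: φ = hc/λ - KE_max

Calculate photon energy:
E_photon = hc/λ = (6.626×10⁻³⁴ J·s)(3×10⁸ m/s) / (178.4×10⁻⁹ m) = 6.9498 eV

Therefore:
φ = 6.9498 - 3.5 = 3.45 eV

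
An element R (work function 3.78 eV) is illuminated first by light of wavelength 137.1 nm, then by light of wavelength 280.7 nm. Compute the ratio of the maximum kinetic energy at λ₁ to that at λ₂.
8.2632

Using Einstein's equation: KE_max = hc/λ - φ

For λ₁ = 137.1 nm:
E₁ = hc/λ₁ = 9.0433 eV
KE₁ = E₁ - φ = 9.0433 - 3.78 = 5.2633 eV

For λ₂ = 280.7 nm:
E₂ = hc/λ₂ = 4.4170 eV
KE₂ = E₂ - φ = 4.4170 - 3.78 = 0.6370 eV

Ratio: KE₁/KE₂ = 5.2633/0.6370 = 8.2632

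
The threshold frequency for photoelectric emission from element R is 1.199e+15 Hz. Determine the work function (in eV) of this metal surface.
4.96 eV

At the threshold frequency, photon energy equals work function:
φ = hf₀

Calculating:
φ = (6.626×10⁻³⁴ J·s)(1.199e+15 Hz)
φ = 4.96 eV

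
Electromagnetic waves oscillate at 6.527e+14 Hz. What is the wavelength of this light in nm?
459.31 nm

Using the wave equation: c = fλ

Solving for wavelength:
λ = c/f = (3×10⁸ m/s) / (6.527e+14 Hz)
λ = 459.31 nm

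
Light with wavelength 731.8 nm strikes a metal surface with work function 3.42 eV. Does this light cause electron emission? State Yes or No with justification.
No

For photoemission, the photon energy must exceed the work function.

Photon energy: E = hc/λ = 1.6942 eV
Work function: φ = 3.42 eV

Since E_photon (1.6942 eV) < φ (3.42 eV), photoemission will NOT occur.
The threshold wavelength is λ₀ = hc/φ = 362.5 nm.
Since 731.8 nm > 362.5 nm, the photons lack sufficient energy.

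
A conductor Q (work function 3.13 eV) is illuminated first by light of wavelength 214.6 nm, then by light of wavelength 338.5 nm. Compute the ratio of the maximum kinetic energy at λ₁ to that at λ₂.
4.9694

Using Einstein's equation: KE_max = hc/λ - φ

For λ₁ = 214.6 nm:
E₁ = hc/λ₁ = 5.7775 eV
KE₁ = E₁ - φ = 5.7775 - 3.13 = 2.6475 eV

For λ₂ = 338.5 nm:
E₂ = hc/λ₂ = 3.6628 eV
KE₂ = E₂ - φ = 3.6628 - 3.13 = 0.5328 eV

Ratio: KE₁/KE₂ = 2.6475/0.5328 = 4.9694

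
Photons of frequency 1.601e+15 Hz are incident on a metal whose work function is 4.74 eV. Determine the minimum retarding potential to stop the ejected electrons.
1.8812 V

The stopping potential V_s satisfies: eV_s = KE_max

First, find KE_max using Einstein's equation:
E_photon = hf = (6.626×10⁻³⁴ J·s)(1.601e+15 Hz) = 6.6212 eV
KE_max = E_photon - φ = 6.6212 - 4.74 = 1.8812 eV

Since eV_s = KE_max:
V_s = KE_max/e = 1.8812 V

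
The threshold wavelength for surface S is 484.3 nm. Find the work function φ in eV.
2.56 eV

At the threshold wavelength, photon energy equals work function:
φ = hc/λ₀

Calculating:
φ = (6.626×10⁻³⁴ J·s)(3×10⁸ m/s) / (484.3×10⁻⁹ m)
φ = 2.56 eV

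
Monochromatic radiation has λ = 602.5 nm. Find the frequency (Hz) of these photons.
4.9758e+14 Hz

Using the wave equation: c = fλ

Solving for frequency:
f = c/λ = (3×10⁸ m/s) / (602.5×10⁻⁹ m)
f = 4.9758e+14 Hz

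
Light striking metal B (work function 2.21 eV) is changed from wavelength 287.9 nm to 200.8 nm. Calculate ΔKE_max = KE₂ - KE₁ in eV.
1.8680 eV

Using Einstein's equation: KE_max = hc/λ - φ

For λ₁ = 287.9 nm:
KE₁ = hc/λ₁ - φ = 4.3065 - 2.21 = 2.0965 eV

For λ₂ = 200.8 nm:
KE₂ = hc/λ₂ - φ = 6.1745 - 2.21 = 3.9645 eV

Change in KE:
ΔKE = KE₂ - KE₁ = 3.9645 - 2.0965 = 1.8680 eV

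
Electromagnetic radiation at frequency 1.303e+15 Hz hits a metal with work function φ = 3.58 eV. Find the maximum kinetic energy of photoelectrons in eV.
1.8088 eV

Using Einstein's photoelectric equation: KE_max = hf - φ

First, calculate the photon energy:
E_photon = hf = (6.626×10⁻³⁴ J·s)(1.303e+15 Hz)
E_photon = 5.3888 eV

Then, the maximum kinetic energy:
KE_max = E_photon - φ = 5.3888 eV - 3.58 eV = 1.8088 eV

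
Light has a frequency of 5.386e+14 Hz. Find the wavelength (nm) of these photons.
556.61 nm

Using the wave equation: c = fλ

Solving for wavelength:
λ = c/f = (3×10⁸ m/s) / (5.386e+14 Hz)
λ = 556.61 nm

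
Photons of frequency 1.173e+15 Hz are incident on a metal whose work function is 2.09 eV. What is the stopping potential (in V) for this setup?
2.7611 V

The stopping potential V_s satisfies: eV_s = KE_max

First, find KE_max using Einstein's equation:
E_photon = hf = (6.626×10⁻³⁴ J·s)(1.173e+15 Hz) = 4.8511 eV
KE_max = E_photon - φ = 4.8511 - 2.09 = 2.7611 eV

Since eV_s = KE_max:
V_s = KE_max/e = 2.7611 V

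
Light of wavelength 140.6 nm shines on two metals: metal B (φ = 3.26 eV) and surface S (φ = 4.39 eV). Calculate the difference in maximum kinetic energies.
1.1300 eV

Using KE_max = hc/λ - φ for each metal:

Photon energy: E = hc/λ = 8.8182 eV

For metal B (φ₁ = 3.26 eV):
KE₁ = E - φ₁ = 8.8182 - 3.26 = 5.5582 eV

For surface S (φ₂ = 4.39 eV):
KE₂ = E - φ₂ = 8.8182 - 4.39 = 4.4282 eV

Difference:
ΔKE = KE₁ - KE₂ = 5.5582 - 4.4282 = 1.1300 eV

Note: The difference equals the difference in work functions: 4.39 - 3.26 = 1.13 eV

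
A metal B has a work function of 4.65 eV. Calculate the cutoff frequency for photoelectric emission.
1.1244e+15 Hz

The threshold frequency is when the photon energy equals the work function:
hf₀ = φ

Solving for f₀:
f₀ = φ/h = (4.65 eV × 1.602×10⁻¹⁹ J/eV) / (6.626×10⁻³⁴ J·s)
f₀ = 1.1244e+15 Hz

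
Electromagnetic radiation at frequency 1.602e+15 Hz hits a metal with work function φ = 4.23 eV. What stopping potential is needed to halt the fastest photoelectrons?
2.3953 V

The stopping potential V_s satisfies: eV_s = KE_max

First, find KE_max using Einstein's equation:
E_photon = hf = (6.626×10⁻³⁴ J·s)(1.602e+15 Hz) = 6.6253 eV
KE_max = E_photon - φ = 6.6253 - 4.23 = 2.3953 eV

Since eV_s = KE_max:
V_s = KE_max/e = 2.3953 V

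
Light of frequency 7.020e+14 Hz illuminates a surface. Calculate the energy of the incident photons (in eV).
2.9032 eV

Using E = hf:

E = hf = (6.626×10⁻³⁴ J·s)(7.020e+14 Hz)
E = 2.9032 eV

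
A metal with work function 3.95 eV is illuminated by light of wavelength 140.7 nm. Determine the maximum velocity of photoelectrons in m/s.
1.3078e+06 m/s

First, find the maximum kinetic energy:
E_photon = hc/λ = 8.8120 eV
KE_max = E_photon - φ = 8.8120 - 3.95 = 4.8620 eV

Convert to Joules: KE_max = 4.8620 × 1.602×10⁻¹⁹ J = 7.7897e-19 J

Then use KE = ½mv² to find velocity:
v = √(2·KE/m) = √(2 × 7.7897e-19 J / 9.109e-31 kg)
v = 1.3078e+06 m/s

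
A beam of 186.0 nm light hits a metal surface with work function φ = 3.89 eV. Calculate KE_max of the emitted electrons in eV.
2.7758 eV

Using Einstein's photoelectric equation: KE_max = hf - φ = hc/λ - φ

First, calculate the photon energy:
E_photon = hc/λ = (6.626×10⁻³⁴ J·s)(3×10⁸ m/s) / (186.0×10⁻⁹ m)
E_photon = 6.6658 eV

Then, the maximum kinetic energy:
KE_max = E_photon - φ = 6.6658 eV - 3.89 eV = 2.7758 eV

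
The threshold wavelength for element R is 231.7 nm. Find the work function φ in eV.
5.35 eV

At the threshold wavelength, photon energy equals work function:
φ = hc/λ₀

Calculating:
φ = (6.626×10⁻³⁴ J·s)(3×10⁸ m/s) / (231.7×10⁻⁹ m)
φ = 5.35 eV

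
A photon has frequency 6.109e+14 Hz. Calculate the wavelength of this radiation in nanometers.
490.74 nm

Using the wave equation: c = fλ

Solving for wavelength:
λ = c/f = (3×10⁸ m/s) / (6.109e+14 Hz)
λ = 490.74 nm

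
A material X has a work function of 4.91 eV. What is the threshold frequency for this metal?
1.1872e+15 Hz

The threshold frequency is when the photon energy equals the work function:
hf₀ = φ

Solving for f₀:
f₀ = φ/h = (4.91 eV × 1.602×10⁻¹⁹ J/eV) / (6.626×10⁻³⁴ J·s)
f₀ = 1.1872e+15 Hz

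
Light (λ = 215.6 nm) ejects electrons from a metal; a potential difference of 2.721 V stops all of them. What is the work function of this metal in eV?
3.03 eV

The stopping potential gives the maximum kinetic energy: KE_max = eV_s = 2.721 eV

From Einstein's photoelectric equation: KE_max = hc/λ - φ
Rearranging: φ = hc/λ - KE_max

Calculate photon energy:
E_photon = hc/λ = (6.626×10⁻³⁴ J·s)(3×10⁸ m/s) / (215.6×10⁻⁹ m) = 5.7507 eV

Therefore:
φ = 5.7507 - 2.721 = 3.03 eV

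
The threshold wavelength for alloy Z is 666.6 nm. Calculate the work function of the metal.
1.86 eV

At the threshold wavelength, photon energy equals work function:
φ = hc/λ₀

Calculating:
φ = (6.626×10⁻³⁴ J·s)(3×10⁸ m/s) / (666.6×10⁻⁹ m)
φ = 1.86 eV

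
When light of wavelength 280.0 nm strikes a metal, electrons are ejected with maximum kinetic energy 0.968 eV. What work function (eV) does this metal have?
3.46 eV

From Einstein's photoelectric equation: KE_max = hf - φ = hc/λ - φ

Rearranging for φ:
φ = hc/λ - KE_max

Calculate photon energy:
E_photon = hc/λ = 4.4280 eV

Therefore:
φ = 4.4280 - 0.968 = 3.46 eV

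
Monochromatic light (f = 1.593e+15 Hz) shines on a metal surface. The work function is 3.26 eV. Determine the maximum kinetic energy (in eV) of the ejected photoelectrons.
3.3281 eV

Using Einstein's photoelectric equation: KE_max = hf - φ

First, calculate the photon energy:
E_photon = hf = (6.626×10⁻³⁴ J·s)(1.593e+15 Hz)
E_photon = 6.5881 eV

Then, the maximum kinetic energy:
KE_max = E_photon - φ = 6.5881 eV - 3.26 eV = 3.3281 eV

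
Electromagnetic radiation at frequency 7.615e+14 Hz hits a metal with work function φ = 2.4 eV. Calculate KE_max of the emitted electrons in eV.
0.7493 eV

Using Einstein's photoelectric equation: KE_max = hf - φ

First, calculate the photon energy:
E_photon = hf = (6.626×10⁻³⁴ J·s)(7.615e+14 Hz)
E_photon = 3.1493 eV

Then, the maximum kinetic energy:
KE_max = E_photon - φ = 3.1493 eV - 2.4 eV = 0.7493 eV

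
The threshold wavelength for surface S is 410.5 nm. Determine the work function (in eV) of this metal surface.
3.02 eV

At the threshold wavelength, photon energy equals work function:
φ = hc/λ₀

Calculating:
φ = (6.626×10⁻³⁴ J·s)(3×10⁸ m/s) / (410.5×10⁻⁹ m)
φ = 3.02 eV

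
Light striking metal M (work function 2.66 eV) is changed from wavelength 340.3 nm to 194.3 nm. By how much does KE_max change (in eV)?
2.7377 eV

Using Einstein's equation: KE_max = hc/λ - φ

For λ₁ = 340.3 nm:
KE₁ = hc/λ₁ - φ = 3.6434 - 2.66 = 0.9834 eV

For λ₂ = 194.3 nm:
KE₂ = hc/λ₂ - φ = 6.3811 - 2.66 = 3.7211 eV

Change in KE:
ΔKE = KE₂ - KE₁ = 3.7211 - 0.9834 = 2.7377 eV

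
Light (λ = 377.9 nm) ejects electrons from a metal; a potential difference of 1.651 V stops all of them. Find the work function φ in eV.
1.63 eV

The stopping potential gives the maximum kinetic energy: KE_max = eV_s = 1.651 eV

From Einstein's photoelectric equation: KE_max = hc/λ - φ
Rearranging: φ = hc/λ - KE_max

Calculate photon energy:
E_photon = hc/λ = (6.626×10⁻³⁴ J·s)(3×10⁸ m/s) / (377.9×10⁻⁹ m) = 3.2809 eV

Therefore:
φ = 3.2809 - 1.651 = 1.63 eV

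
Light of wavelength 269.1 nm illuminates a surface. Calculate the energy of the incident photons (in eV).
4.6074 eV

Using E = hf = hc/λ:

E = hc/λ = (6.626×10⁻³⁴ J·s)(3×10⁸ m/s) / (269.1×10⁻⁹ m)
E = 4.6074 eV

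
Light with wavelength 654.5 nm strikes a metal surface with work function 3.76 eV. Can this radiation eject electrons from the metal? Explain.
No

For photoemission, the photon energy must exceed the work function.

Photon energy: E = hc/λ = 1.8943 eV
Work function: φ = 3.76 eV

Since E_photon (1.8943 eV) < φ (3.76 eV), photoemission will NOT occur.
The threshold wavelength is λ₀ = hc/φ = 329.7 nm.
Since 654.5 nm > 329.7 nm, the photons lack sufficient energy.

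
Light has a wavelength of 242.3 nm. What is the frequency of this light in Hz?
1.2373e+15 Hz

Using the wave equation: c = fλ

Solving for frequency:
f = c/λ = (3×10⁸ m/s) / (242.3×10⁻⁹ m)
f = 1.2373e+15 Hz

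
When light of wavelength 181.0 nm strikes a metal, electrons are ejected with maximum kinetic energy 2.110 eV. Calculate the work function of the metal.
4.74 eV

From Einstein's photoelectric equation: KE_max = hf - φ = hc/λ - φ

Rearranging for φ:
φ = hc/λ - KE_max

Calculate photon energy:
E_photon = hc/λ = 6.8500 eV

Therefore:
φ = 6.8500 - 2.110 = 4.74 eV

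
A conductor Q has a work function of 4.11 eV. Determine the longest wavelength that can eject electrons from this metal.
301.66 nm

The threshold wavelength is when the photon energy equals the work function:
hc/λ₀ = φ

Solving for λ₀:
λ₀ = hc/φ = (6.626×10⁻³⁴ J·s)(3×10⁸ m/s) / (4.11 eV × 1.602×10⁻¹⁹ J/eV)
λ₀ = 301.66 nm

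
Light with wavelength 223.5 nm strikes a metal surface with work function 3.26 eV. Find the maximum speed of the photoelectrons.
8.9701e+05 m/s

First, find the maximum kinetic energy:
E_photon = hc/λ = 5.5474 eV
KE_max = E_photon - φ = 5.5474 - 3.26 = 2.2874 eV

Convert to Joules: KE_max = 2.2874 × 1.602×10⁻¹⁹ J = 3.6648e-19 J

Then use KE = ½mv² to find velocity:
v = √(2·KE/m) = √(2 × 3.6648e-19 J / 9.109e-31 kg)
v = 8.9701e+05 m/s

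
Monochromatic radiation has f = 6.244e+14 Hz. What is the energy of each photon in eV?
2.5823 eV

Using E = hf:

E = hf = (6.626×10⁻³⁴ J·s)(6.244e+14 Hz)
E = 2.5823 eV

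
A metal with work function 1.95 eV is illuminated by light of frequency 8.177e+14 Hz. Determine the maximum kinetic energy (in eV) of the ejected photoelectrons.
1.4317 eV

Using Einstein's photoelectric equation: KE_max = hf - φ

First, calculate the photon energy:
E_photon = hf = (6.626×10⁻³⁴ J·s)(8.177e+14 Hz)
E_photon = 3.3817 eV

Then, the maximum kinetic energy:
KE_max = E_photon - φ = 3.3817 eV - 1.95 eV = 1.4317 eV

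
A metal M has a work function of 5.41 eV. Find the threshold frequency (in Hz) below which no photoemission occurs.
1.3081e+15 Hz

The threshold frequency is when the photon energy equals the work function:
hf₀ = φ

Solving for f₀:
f₀ = φ/h = (5.41 eV × 1.602×10⁻¹⁹ J/eV) / (6.626×10⁻³⁴ J·s)
f₀ = 1.3081e+15 Hz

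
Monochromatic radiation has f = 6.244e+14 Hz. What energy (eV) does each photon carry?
2.5823 eV

Using E = hf:

E = hf = (6.626×10⁻³⁴ J·s)(6.244e+14 Hz)
E = 2.5823 eV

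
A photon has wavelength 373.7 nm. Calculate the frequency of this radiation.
8.0223e+14 Hz

Using the wave equation: c = fλ

Solving for frequency:
f = c/λ = (3×10⁸ m/s) / (373.7×10⁻⁹ m)
f = 8.0223e+14 Hz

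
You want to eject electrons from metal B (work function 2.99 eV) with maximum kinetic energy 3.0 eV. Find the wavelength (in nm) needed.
206.99 nm

From Einstein's equation: KE_max = hc/λ - φ

Rearranging for λ:
hc/λ = KE_max + φ
λ = hc/(KE_max + φ)

Required photon energy:
E_photon = KE_max + φ = 3.0 + 2.99 = 5.99 eV

Required wavelength:
λ = hc/E_photon = (6.626×10⁻³⁴)(3×10⁸) / (5.99 × 1.602×10⁻¹⁹)
λ = 206.99 nm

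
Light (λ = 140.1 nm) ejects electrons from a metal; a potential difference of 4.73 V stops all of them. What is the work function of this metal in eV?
4.12 eV

The stopping potential gives the maximum kinetic energy: KE_max = eV_s = 4.73 eV

From Einstein's photoelectric equation: KE_max = hc/λ - φ
Rearranging: φ = hc/λ - KE_max

Calculate photon energy:
E_photon = hc/λ = (6.626×10⁻³⁴ J·s)(3×10⁸ m/s) / (140.1×10⁻⁹ m) = 8.8497 eV

Therefore:
φ = 8.8497 - 4.73 = 4.12 eV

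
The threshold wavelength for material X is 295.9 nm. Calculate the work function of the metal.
4.19 eV

At the threshold wavelength, photon energy equals work function:
φ = hc/λ₀

Calculating:
φ = (6.626×10⁻³⁴ J·s)(3×10⁸ m/s) / (295.9×10⁻⁹ m)
φ = 4.19 eV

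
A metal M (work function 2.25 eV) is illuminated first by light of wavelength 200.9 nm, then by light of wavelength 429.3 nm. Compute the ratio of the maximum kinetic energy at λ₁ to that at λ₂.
6.1459

Using Einstein's equation: KE_max = hc/λ - φ

For λ₁ = 200.9 nm:
E₁ = hc/λ₁ = 6.1714 eV
KE₁ = E₁ - φ = 6.1714 - 2.25 = 3.9214 eV

For λ₂ = 429.3 nm:
E₂ = hc/λ₂ = 2.8881 eV
KE₂ = E₂ - φ = 2.8881 - 2.25 = 0.6381 eV

Ratio: KE₁/KE₂ = 3.9214/0.6381 = 6.1459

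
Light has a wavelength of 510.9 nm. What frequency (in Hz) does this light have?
5.8679e+14 Hz

Using the wave equation: c = fλ

Solving for frequency:
f = c/λ = (3×10⁸ m/s) / (510.9×10⁻⁹ m)
f = 5.8679e+14 Hz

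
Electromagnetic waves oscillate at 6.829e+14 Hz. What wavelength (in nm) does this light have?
439.00 nm

Using the wave equation: c = fλ

Solving for wavelength:
λ = c/f = (3×10⁸ m/s) / (6.829e+14 Hz)
λ = 439.00 nm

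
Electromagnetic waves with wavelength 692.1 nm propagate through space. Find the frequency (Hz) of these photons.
4.3316e+14 Hz

Using the wave equation: c = fλ

Solving for frequency:
f = c/λ = (3×10⁸ m/s) / (692.1×10⁻⁹ m)
f = 4.3316e+14 Hz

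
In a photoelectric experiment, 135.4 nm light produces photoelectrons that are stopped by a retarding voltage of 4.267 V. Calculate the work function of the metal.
4.89 eV

The stopping potential gives the maximum kinetic energy: KE_max = eV_s = 4.267 eV

From Einstein's photoelectric equation: KE_max = hc/λ - φ
Rearranging: φ = hc/λ - KE_max

Calculate photon energy:
E_photon = hc/λ = (6.626×10⁻³⁴ J·s)(3×10⁸ m/s) / (135.4×10⁻⁹ m) = 9.1569 eV

Therefore:
φ = 9.1569 - 4.267 = 4.89 eV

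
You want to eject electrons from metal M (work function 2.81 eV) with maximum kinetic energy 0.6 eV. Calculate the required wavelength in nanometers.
363.59 nm

From Einstein's equation: KE_max = hc/λ - φ

Rearranging for λ:
hc/λ = KE_max + φ
λ = hc/(KE_max + φ)

Required photon energy:
E_photon = KE_max + φ = 0.6 + 2.81 = 3.41 eV

Required wavelength:
λ = hc/E_photon = (6.626×10⁻³⁴)(3×10⁸) / (3.41 × 1.602×10⁻¹⁹)
λ = 363.59 nm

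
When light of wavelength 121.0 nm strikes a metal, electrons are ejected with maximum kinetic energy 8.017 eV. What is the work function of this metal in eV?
2.23 eV

From Einstein's photoelectric equation: KE_max = hf - φ = hc/λ - φ

Rearranging for φ:
φ = hc/λ - KE_max

Calculate photon energy:
E_photon = hc/λ = 10.2466 eV

Therefore:
φ = 10.2466 - 8.017 = 2.23 eV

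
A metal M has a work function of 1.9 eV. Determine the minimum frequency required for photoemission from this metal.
4.5942e+14 Hz

The threshold frequency is when the photon energy equals the work function:
hf₀ = φ

Solving for f₀:
f₀ = φ/h = (1.9 eV × 1.602×10⁻¹⁹ J/eV) / (6.626×10⁻³⁴ J·s)
f₀ = 4.5942e+14 Hz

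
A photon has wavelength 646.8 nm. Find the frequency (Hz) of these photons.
4.6350e+14 Hz

Using the wave equation: c = fλ

Solving for frequency:
f = c/λ = (3×10⁸ m/s) / (646.8×10⁻⁹ m)
f = 4.6350e+14 Hz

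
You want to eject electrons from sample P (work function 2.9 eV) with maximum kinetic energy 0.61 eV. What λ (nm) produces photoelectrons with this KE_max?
353.23 nm

From Einstein's equation: KE_max = hc/λ - φ

Rearranging for λ:
hc/λ = KE_max + φ
λ = hc/(KE_max + φ)

Required photon energy:
E_photon = KE_max + φ = 0.61 + 2.9 = 3.51 eV

Required wavelength:
λ = hc/E_photon = (6.626×10⁻³⁴)(3×10⁸) / (3.51 × 1.602×10⁻¹⁹)
λ = 353.23 nm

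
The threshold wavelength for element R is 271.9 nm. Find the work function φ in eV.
4.56 eV

At the threshold wavelength, photon energy equals work function:
φ = hc/λ₀

Calculating:
φ = (6.626×10⁻³⁴ J·s)(3×10⁸ m/s) / (271.9×10⁻⁹ m)
φ = 4.56 eV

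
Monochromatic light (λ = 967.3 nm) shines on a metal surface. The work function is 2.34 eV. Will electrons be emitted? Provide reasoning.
No

For photoemission, the photon energy must exceed the work function.

Photon energy: E = hc/λ = 1.2818 eV
Work function: φ = 2.34 eV

Since E_photon (1.2818 eV) < φ (2.34 eV), photoemission will NOT occur.
The threshold wavelength is λ₀ = hc/φ = 529.8 nm.
Since 967.3 nm > 529.8 nm, the photons lack sufficient energy.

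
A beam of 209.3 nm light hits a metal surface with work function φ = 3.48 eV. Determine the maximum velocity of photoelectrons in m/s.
9.2716e+05 m/s

First, find the maximum kinetic energy:
E_photon = hc/λ = 5.9238 eV
KE_max = E_photon - φ = 5.9238 - 3.48 = 2.4438 eV

Convert to Joules: KE_max = 2.4438 × 1.602×10⁻¹⁹ J = 3.9153e-19 J

Then use KE = ½mv² to find velocity:
v = √(2·KE/m) = √(2 × 3.9153e-19 J / 9.109e-31 kg)
v = 9.2716e+05 m/s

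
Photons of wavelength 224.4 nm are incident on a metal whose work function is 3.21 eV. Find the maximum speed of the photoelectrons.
9.0243e+05 m/s

First, find the maximum kinetic energy:
E_photon = hc/λ = 5.5251 eV
KE_max = E_photon - φ = 5.5251 - 3.21 = 2.3151 eV

Convert to Joules: KE_max = 2.3151 × 1.602×10⁻¹⁹ J = 3.7093e-19 J

Then use KE = ½mv² to find velocity:
v = √(2·KE/m) = √(2 × 3.7093e-19 J / 9.109e-31 kg)
v = 9.0243e+05 m/s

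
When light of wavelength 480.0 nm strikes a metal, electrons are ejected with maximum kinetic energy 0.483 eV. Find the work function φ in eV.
2.10 eV

From Einstein's photoelectric equation: KE_max = hf - φ = hc/λ - φ

Rearranging for φ:
φ = hc/λ - KE_max

Calculate photon energy:
E_photon = hc/λ = 2.5830 eV

Therefore:
φ = 2.5830 - 0.483 = 2.10 eV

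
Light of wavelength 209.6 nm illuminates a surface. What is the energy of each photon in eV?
5.9153 eV

Using E = hf = hc/λ:

E = hc/λ = (6.626×10⁻³⁴ J·s)(3×10⁸ m/s) / (209.6×10⁻⁹ m)
E = 5.9153 eV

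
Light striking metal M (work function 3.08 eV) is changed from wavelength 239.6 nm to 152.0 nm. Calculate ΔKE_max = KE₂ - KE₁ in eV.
2.9822 eV

Using Einstein's equation: KE_max = hc/λ - φ

For λ₁ = 239.6 nm:
KE₁ = hc/λ₁ - φ = 5.1746 - 3.08 = 2.0946 eV

For λ₂ = 152.0 nm:
KE₂ = hc/λ₂ - φ = 8.1569 - 3.08 = 5.0769 eV

Change in KE:
ΔKE = KE₂ - KE₁ = 5.0769 - 2.0946 = 2.9822 eV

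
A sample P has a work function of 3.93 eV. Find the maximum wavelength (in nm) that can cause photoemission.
315.48 nm

The threshold wavelength is when the photon energy equals the work function:
hc/λ₀ = φ

Solving for λ₀:
λ₀ = hc/φ = (6.626×10⁻³⁴ J·s)(3×10⁸ m/s) / (3.93 eV × 1.602×10⁻¹⁹ J/eV)
λ₀ = 315.48 nm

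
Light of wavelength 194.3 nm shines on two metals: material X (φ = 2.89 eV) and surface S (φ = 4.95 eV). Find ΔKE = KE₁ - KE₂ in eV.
2.0600 eV

Using KE_max = hc/λ - φ for each metal:

Photon energy: E = hc/λ = 6.3811 eV

For material X (φ₁ = 2.89 eV):
KE₁ = E - φ₁ = 6.3811 - 2.89 = 3.4911 eV

For surface S (φ₂ = 4.95 eV):
KE₂ = E - φ₂ = 6.3811 - 4.95 = 1.4311 eV

Difference:
ΔKE = KE₁ - KE₂ = 3.4911 - 1.4311 = 2.0600 eV

Note: The difference equals the difference in work functions: 4.95 - 2.89 = 2.06 eV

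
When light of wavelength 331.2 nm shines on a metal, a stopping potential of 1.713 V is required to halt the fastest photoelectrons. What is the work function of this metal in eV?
2.03 eV

The stopping potential gives the maximum kinetic energy: KE_max = eV_s = 1.713 eV

From Einstein's photoelectric equation: KE_max = hc/λ - φ
Rearranging: φ = hc/λ - KE_max

Calculate photon energy:
E_photon = hc/λ = (6.626×10⁻³⁴ J·s)(3×10⁸ m/s) / (331.2×10⁻⁹ m) = 3.7435 eV

Therefore:
φ = 3.7435 - 1.713 = 2.03 eV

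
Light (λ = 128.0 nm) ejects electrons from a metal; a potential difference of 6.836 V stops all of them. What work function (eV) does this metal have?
2.85 eV

The stopping potential gives the maximum kinetic energy: KE_max = eV_s = 6.836 eV

From Einstein's photoelectric equation: KE_max = hc/λ - φ
Rearranging: φ = hc/λ - KE_max

Calculate photon energy:
E_photon = hc/λ = (6.626×10⁻³⁴ J·s)(3×10⁸ m/s) / (128.0×10⁻⁹ m) = 9.6863 eV

Therefore:
φ = 9.6863 - 6.836 = 2.85 eV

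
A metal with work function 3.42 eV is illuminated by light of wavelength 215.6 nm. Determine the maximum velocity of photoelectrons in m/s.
9.0545e+05 m/s

First, find the maximum kinetic energy:
E_photon = hc/λ = 5.7507 eV
KE_max = E_photon - φ = 5.7507 - 3.42 = 2.3307 eV

Convert to Joules: KE_max = 2.3307 × 1.602×10⁻¹⁹ J = 3.7341e-19 J

Then use KE = ½mv² to find velocity:
v = √(2·KE/m) = √(2 × 3.7341e-19 J / 9.109e-31 kg)
v = 9.0545e+05 m/s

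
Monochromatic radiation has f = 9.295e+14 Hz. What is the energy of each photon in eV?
3.8441 eV

Using E = hf:

E = hf = (6.626×10⁻³⁴ J·s)(9.295e+14 Hz)
E = 3.8441 eV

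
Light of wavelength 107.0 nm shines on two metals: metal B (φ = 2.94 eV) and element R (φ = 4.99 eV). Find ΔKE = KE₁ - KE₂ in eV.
2.0500 eV

Using KE_max = hc/λ - φ for each metal:

Photon energy: E = hc/λ = 11.5873 eV

For metal B (φ₁ = 2.94 eV):
KE₁ = E - φ₁ = 11.5873 - 2.94 = 8.6473 eV

For element R (φ₂ = 4.99 eV):
KE₂ = E - φ₂ = 11.5873 - 4.99 = 6.5973 eV

Difference:
ΔKE = KE₁ - KE₂ = 8.6473 - 6.5973 = 2.0500 eV

Note: The difference equals the difference in work functions: 4.99 - 2.94 = 2.05 eV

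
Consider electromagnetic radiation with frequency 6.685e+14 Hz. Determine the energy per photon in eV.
2.7647 eV

Using E = hf:

E = hf = (6.626×10⁻³⁴ J·s)(6.685e+14 Hz)
E = 2.7647 eV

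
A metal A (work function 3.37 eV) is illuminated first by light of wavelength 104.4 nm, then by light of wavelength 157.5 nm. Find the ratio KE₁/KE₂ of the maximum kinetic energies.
1.8894

Using Einstein's equation: KE_max = hc/λ - φ

For λ₁ = 104.4 nm:
E₁ = hc/λ₁ = 11.8759 eV
KE₁ = E₁ - φ = 11.8759 - 3.37 = 8.5059 eV

For λ₂ = 157.5 nm:
E₂ = hc/λ₂ = 7.8720 eV
KE₂ = E₂ - φ = 7.8720 - 3.37 = 4.5020 eV

Ratio: KE₁/KE₂ = 8.5059/4.5020 = 1.8894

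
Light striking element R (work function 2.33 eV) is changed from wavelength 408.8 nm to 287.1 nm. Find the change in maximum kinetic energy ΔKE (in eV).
1.2856 eV

Using Einstein's equation: KE_max = hc/λ - φ

For λ₁ = 408.8 nm:
KE₁ = hc/λ₁ - φ = 3.0329 - 2.33 = 0.7029 eV

For λ₂ = 287.1 nm:
KE₂ = hc/λ₂ - φ = 4.3185 - 2.33 = 1.9885 eV

Change in KE:
ΔKE = KE₂ - KE₁ = 1.9885 - 0.7029 = 1.2856 eV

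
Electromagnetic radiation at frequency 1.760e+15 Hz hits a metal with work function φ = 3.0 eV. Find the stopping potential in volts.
4.2788 V

The stopping potential V_s satisfies: eV_s = KE_max

First, find KE_max using Einstein's equation:
E_photon = hf = (6.626×10⁻³⁴ J·s)(1.760e+15 Hz) = 7.2788 eV
KE_max = E_photon - φ = 7.2788 - 3.0 = 4.2788 eV

Since eV_s = KE_max:
V_s = KE_max/e = 4.2788 V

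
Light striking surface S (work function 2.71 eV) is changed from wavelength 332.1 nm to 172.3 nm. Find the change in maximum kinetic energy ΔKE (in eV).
3.4625 eV

Using Einstein's equation: KE_max = hc/λ - φ

For λ₁ = 332.1 nm:
KE₁ = hc/λ₁ - φ = 3.7333 - 2.71 = 1.0233 eV

For λ₂ = 172.3 nm:
KE₂ = hc/λ₂ - φ = 7.1958 - 2.71 = 4.4858 eV

Change in KE:
ΔKE = KE₂ - KE₁ = 4.4858 - 1.0233 = 3.4625 eV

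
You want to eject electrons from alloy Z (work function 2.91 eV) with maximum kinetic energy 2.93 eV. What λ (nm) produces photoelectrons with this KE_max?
212.30 nm

From Einstein's equation: KE_max = hc/λ - φ

Rearranging for λ:
hc/λ = KE_max + φ
λ = hc/(KE_max + φ)

Required photon energy:
E_photon = KE_max + φ = 2.93 + 2.91 = 5.84 eV

Required wavelength:
λ = hc/E_photon = (6.626×10⁻³⁴)(3×10⁸) / (5.84 × 1.602×10⁻¹⁹)
λ = 212.30 nm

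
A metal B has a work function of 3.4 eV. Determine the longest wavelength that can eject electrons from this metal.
364.66 nm

The threshold wavelength is when the photon energy equals the work function:
hc/λ₀ = φ

Solving for λ₀:
λ₀ = hc/φ = (6.626×10⁻³⁴ J·s)(3×10⁸ m/s) / (3.4 eV × 1.602×10⁻¹⁹ J/eV)
λ₀ = 364.66 nm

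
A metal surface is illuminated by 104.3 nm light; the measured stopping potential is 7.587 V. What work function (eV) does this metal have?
4.30 eV

The stopping potential gives the maximum kinetic energy: KE_max = eV_s = 7.587 eV

From Einstein's photoelectric equation: KE_max = hc/λ - φ
Rearranging: φ = hc/λ - KE_max

Calculate photon energy:
E_photon = hc/λ = (6.626×10⁻³⁴ J·s)(3×10⁸ m/s) / (104.3×10⁻⁹ m) = 11.8873 eV

Therefore:
φ = 11.8873 - 7.587 = 4.30 eV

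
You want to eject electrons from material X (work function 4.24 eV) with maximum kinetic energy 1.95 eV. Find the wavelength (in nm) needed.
200.30 nm

From Einstein's equation: KE_max = hc/λ - φ

Rearranging for λ:
hc/λ = KE_max + φ
λ = hc/(KE_max + φ)

Required photon energy:
E_photon = KE_max + φ = 1.95 + 4.24 = 6.19 eV

Required wavelength:
λ = hc/E_photon = (6.626×10⁻³⁴)(3×10⁸) / (6.19 × 1.602×10⁻¹⁹)
λ = 200.30 nm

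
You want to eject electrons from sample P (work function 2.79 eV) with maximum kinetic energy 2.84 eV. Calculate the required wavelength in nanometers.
220.22 nm

From Einstein's equation: KE_max = hc/λ - φ

Rearranging for λ:
hc/λ = KE_max + φ
λ = hc/(KE_max + φ)

Required photon energy:
E_photon = KE_max + φ = 2.84 + 2.79 = 5.63 eV

Required wavelength:
λ = hc/E_photon = (6.626×10⁻³⁴)(3×10⁸) / (5.63 × 1.602×10⁻¹⁹)
λ = 220.22 nm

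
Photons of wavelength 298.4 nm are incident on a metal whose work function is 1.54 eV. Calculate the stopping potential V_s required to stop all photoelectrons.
2.6150 V

The stopping potential V_s satisfies: eV_s = KE_max

First, find KE_max using Einstein's equation:
E_photon = hc/λ = 4.1550 eV
KE_max = E_photon - φ = 4.1550 - 1.54 = 2.6150 eV

Since eV_s = KE_max:
V_s = KE_max/e = 2.6150 V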